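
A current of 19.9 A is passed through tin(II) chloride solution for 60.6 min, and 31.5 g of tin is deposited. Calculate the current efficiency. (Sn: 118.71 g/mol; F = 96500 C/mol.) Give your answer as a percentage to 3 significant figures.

70.8%

Q = 19.9 × 3636 = 72360 C
n(e⁻) = 72360 / 96500 = 0.7498 mol
Sn²⁺ + 2e⁻ → Sn, so theoretical n(Sn) = 0.3749 mol → 44.50 g
Efficiency = 31.5 / 44.50 = 0.7079 = 70.8%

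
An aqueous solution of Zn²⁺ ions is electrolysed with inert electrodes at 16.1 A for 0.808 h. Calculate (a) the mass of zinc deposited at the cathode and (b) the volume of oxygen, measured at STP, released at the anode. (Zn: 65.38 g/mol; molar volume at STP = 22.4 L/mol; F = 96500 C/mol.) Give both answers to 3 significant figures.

15.9 g Zn; 2.72 L O₂

Q = 16.1 × 2908.8 = 46830 C; n(e⁻) = 46830 / 96500 = 0.4853 mol
Cathode: Zn²⁺ + 2e⁻ → Zn → n(Zn) = 0.4853/2 = 0.2427 mol → 15.9 g
Anode: 2H₂O → O₂ + 4H⁺ + 4e⁻ → n(O₂) = 0.4853/4 = 0.1213 mol → 2.72 L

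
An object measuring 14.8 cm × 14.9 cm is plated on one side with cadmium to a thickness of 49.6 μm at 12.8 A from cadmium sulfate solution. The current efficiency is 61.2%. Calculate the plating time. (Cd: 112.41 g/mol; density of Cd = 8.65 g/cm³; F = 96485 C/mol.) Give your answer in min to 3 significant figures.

Plated area = 14.8 × 14.9 = 220.5 cm²
Volume = 220.5 × 49.6×10⁻⁴ cm = 1.094 cm³
m(Cd) = 1.094 × 8.65 = 9.463 g
n(Cd) = 9.463 / 112.41 = 0.08418 mol; n(e⁻) = 2 × 0.08418 = 0.1684 mol
Q = 0.1684 × 96485 / 0.612 = 26550 C
t = 26550 / 12.8 = 2074 s = 34.6 min

34.6 min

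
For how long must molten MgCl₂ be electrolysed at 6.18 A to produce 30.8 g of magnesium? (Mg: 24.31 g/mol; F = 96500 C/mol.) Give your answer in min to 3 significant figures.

n(Mg) = 30.8 / 24.31 = 1.267 mol
Mg²⁺ + 2e⁻ → Mg, so n(e⁻) = 2 × 1.267 = 2.534 mol
Q = 2.534 × 96500 = 2.445×10^5 C
t = Q / I = 2.445×10^5 / 6.18 = 39560 s = 659 min

659 min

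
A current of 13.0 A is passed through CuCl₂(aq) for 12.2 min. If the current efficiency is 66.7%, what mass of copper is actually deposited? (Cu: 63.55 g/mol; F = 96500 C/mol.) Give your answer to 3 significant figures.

2.09 g

Q = 13.0 × 732 = 9516 C
n(e⁻) = 9516 / 96500 = 0.09861 mol
Cu²⁺ + 2e⁻ → Cu, so theoretical m(Cu) = 0.04931 × 63.55 = 3.134 g
Actual mass = 66.7% × 3.134 = 2.09 g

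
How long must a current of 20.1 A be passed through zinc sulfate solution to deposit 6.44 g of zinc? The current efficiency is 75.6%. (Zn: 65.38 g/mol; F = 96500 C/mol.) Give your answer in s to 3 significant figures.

1250 s

n(Zn) = 6.44 / 65.38 = 0.09850 mol
Zn²⁺ + 2e⁻ → Zn, so n(e⁻) = 2 × 0.09850 = 0.1970 mol
Q = 0.1970 × 96500 / 0.756 = 25150 C
t = Q / I = 25150 / 20.1 = 1251 s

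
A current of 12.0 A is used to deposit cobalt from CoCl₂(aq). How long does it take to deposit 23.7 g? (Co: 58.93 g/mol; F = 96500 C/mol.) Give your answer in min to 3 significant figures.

n(Co) = 23.7 / 58.93 = 0.4022 mol
Co²⁺ + 2e⁻ → Co, so n(e⁻) = 2 × 0.4022 = 0.8044 mol
Q = 0.8044 × 96500 = 77620 C
t = Q / I = 77620 / 12.0 = 6468 s = 108 min

108 min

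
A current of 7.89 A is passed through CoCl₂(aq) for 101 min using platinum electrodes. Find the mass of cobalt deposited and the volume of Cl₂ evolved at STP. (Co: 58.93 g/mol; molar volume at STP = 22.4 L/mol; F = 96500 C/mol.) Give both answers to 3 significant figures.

Q = 7.89 × 6060 = 47810 C; n(e⁻) = 47810 / 96500 = 0.4954 mol
Cathode: Co²⁺ + 2e⁻ → Co → n(Co) = 0.4954/2 = 0.2477 mol → 14.6 g
Anode: 2Cl⁻ → Cl₂ + 2e⁻ → n(Cl₂) = 0.4954/2 = 0.2477 mol → 5.55 L

14.6 g Co; 5.55 L Cl₂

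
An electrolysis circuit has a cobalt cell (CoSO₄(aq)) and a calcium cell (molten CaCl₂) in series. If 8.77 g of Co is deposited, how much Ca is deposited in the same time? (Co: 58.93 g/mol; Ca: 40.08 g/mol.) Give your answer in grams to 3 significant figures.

5.96 g

n(Co) = 8.77 / 58.93 = 0.1488 mol
Co²⁺ + 2e⁻ → Co, so n(e⁻) = 2 × 0.1488 = 0.2976 mol
In series, the same 0.2976 mol of electrons flows through the second cell.
Ca²⁺ + 2e⁻ → Ca, so n(Ca) = 0.2976 / 2 = 0.1488 mol
m(Ca) = 0.1488 × 40.08 = 5.96 g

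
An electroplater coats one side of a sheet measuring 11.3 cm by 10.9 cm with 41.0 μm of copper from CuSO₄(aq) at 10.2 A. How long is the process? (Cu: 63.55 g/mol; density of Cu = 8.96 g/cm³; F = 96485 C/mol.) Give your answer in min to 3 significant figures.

Plated area = 11.3 × 10.9 = 123.2 cm²
Volume = 123.2 × 41.0×10⁻⁴ cm = 0.5051 cm³
m(Cu) = 0.5051 × 8.96 = 4.526 g
n(Cu) = 4.526 / 63.55 = 0.07122 mol; n(e⁻) = 2 × 0.07122 = 0.1424 mol
Q = 0.1424 × 96485 = 13740 C
t = 13740 / 10.2 = 1347 s = 22.5 min

22.5 min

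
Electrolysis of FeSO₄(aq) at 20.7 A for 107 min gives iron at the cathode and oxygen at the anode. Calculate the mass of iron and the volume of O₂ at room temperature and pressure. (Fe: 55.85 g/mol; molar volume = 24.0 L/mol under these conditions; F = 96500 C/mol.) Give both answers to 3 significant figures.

38.5 g Fe; 8.26 L O₂

Q = 20.7 × 6420 = 1.329×10^5 C; n(e⁻) = 1.329×10^5 / 96500 = 1.377 mol
Cathode: Fe²⁺ + 2e⁻ → Fe → n(Fe) = 1.377/2 = 0.6885 mol → 38.5 g
Anode: 2H₂O → O₂ + 4H⁺ + 4e⁻ → n(O₂) = 1.377/4 = 0.3443 mol → 8.26 L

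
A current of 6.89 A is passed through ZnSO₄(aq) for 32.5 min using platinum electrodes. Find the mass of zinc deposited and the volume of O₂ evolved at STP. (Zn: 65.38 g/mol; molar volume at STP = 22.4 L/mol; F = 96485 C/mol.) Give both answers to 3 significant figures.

4.55 g Zn; 0.780 L O₂

Q = 6.89 × 1950 = 13440 C; n(e⁻) = 13440 / 96485 = 0.1393 mol
Cathode: Zn²⁺ + 2e⁻ → Zn → n(Zn) = 0.1393/2 = 0.06965 mol → 4.55 g
Anode: 2H₂O → O₂ + 4H⁺ + 4e⁻ → n(O₂) = 0.1393/4 = 0.03483 mol → 0.780 L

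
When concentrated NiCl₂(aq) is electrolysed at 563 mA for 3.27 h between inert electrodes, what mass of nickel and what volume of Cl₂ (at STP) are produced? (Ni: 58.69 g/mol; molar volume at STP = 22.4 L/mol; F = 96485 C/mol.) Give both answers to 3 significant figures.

2.02 g Ni; 0.769 L Cl₂

Q = 0.563 × 11772 = 6628 C; n(e⁻) = 6628 / 96485 = 0.06869 mol
Cathode: Ni²⁺ + 2e⁻ → Ni → n(Ni) = 0.06869/2 = 0.03435 mol → 2.02 g
Anode: 2Cl⁻ → Cl₂ + 2e⁻ → n(Cl₂) = 0.06869/2 = 0.03435 mol → 0.769 L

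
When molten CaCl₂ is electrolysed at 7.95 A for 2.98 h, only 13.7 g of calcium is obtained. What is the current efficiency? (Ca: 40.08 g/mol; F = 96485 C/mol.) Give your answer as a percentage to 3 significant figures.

Q = 7.95 × 10728 = 85290 C
n(e⁻) = 85290 / 96485 = 0.8840 mol
Ca²⁺ + 2e⁻ → Ca, so theoretical n(Ca) = 0.4420 mol → 17.72 g
Efficiency = 13.7 / 17.72 = 0.7731 = 77.3%

77.3%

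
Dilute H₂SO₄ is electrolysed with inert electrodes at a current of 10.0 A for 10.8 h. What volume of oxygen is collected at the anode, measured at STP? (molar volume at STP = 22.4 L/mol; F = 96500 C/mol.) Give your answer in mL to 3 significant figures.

Q = It = 10.0 × 38880 = 3.888×10^5 C
n(e⁻) = Q/F = 3.888×10^5/96500 = 4.029 mol
2H₂O → O₂ + 4H⁺ + 4e⁻, so n(O₂) = 4.029 / 4 = 1.007 mol
V = 1.007 × 22.4 = 22.56 L
= 22600 mL

22600 mL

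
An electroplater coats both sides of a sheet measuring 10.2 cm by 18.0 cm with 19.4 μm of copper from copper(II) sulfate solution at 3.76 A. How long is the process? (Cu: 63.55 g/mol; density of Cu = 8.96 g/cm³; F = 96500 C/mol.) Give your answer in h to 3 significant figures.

1.43 h

Plated area = 2 × 10.2 × 18.0 = 367.2 cm²
Volume = 367.2 × 19.4×10⁻⁴ cm = 0.7124 cm³
m(Cu) = 0.7124 × 8.96 = 6.383 g
n(Cu) = 6.383 / 63.55 = 0.1004 mol; n(e⁻) = 2 × 0.1004 = 0.2008 mol
Q = 0.2008 × 96500 = 19380 C
t = 19380 / 3.76 = 5154 s = 1.43 h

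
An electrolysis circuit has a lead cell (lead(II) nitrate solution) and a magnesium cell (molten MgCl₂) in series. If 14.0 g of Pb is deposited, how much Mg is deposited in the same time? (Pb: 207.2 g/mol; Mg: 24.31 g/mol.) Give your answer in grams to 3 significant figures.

1.64 g

n(Pb) = 14.0 / 207.2 = 0.06757 mol
Pb²⁺ + 2e⁻ → Pb, so n(e⁻) = 2 × 0.06757 = 0.1351 mol
The cells are in series, so the same charge (and hence the same n(e⁻) = 0.1351 mol) passes through both.
Mg²⁺ + 2e⁻ → Mg, so n(Mg) = 0.1351 / 2 = 0.06755 mol
m(Mg) = 0.06755 × 24.31 = 1.64 g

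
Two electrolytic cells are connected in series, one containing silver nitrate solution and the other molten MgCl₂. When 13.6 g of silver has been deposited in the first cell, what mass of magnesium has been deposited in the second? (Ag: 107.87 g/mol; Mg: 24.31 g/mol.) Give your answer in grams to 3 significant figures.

1.53 g

n(Ag) = 13.6 / 107.87 = 0.1261 mol
Ag⁺ + e⁻ → Ag, so n(e⁻) = 0.1261 mol
The cells are in series, so the same charge (and hence the same n(e⁻) = 0.1261 mol) passes through both.
Mg²⁺ + 2e⁻ → Mg, so n(Mg) = 0.1261 / 2 = 0.06305 mol
m(Mg) = 0.06305 × 24.31 = 1.53 g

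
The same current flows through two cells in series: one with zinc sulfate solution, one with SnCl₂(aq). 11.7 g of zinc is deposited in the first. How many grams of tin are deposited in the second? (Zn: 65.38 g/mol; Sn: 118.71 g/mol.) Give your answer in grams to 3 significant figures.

n(Zn) = 11.7 / 65.38 = 0.1790 mol
Zn²⁺ + 2e⁻ → Zn, so n(e⁻) = 2 × 0.1790 = 0.3580 mol
Since the cells are in series, n(e⁻) in the Sn cell is also 0.3580 mol.
Sn²⁺ + 2e⁻ → Sn, so n(Sn) = 0.3580 / 2 = 0.1790 mol
m(Sn) = 0.1790 × 118.71 = 21.2 g

21.2 g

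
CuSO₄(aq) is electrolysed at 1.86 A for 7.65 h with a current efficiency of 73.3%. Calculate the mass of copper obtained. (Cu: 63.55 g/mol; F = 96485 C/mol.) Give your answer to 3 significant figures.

Q = 1.86 × 27540 = 51220 C
n(e⁻) = 51220 / 96485 = 0.5309 mol
Cu²⁺ + 2e⁻ → Cu, so theoretical m(Cu) = 0.2655 × 63.55 = 16.87 g
Actual mass = 73.3% × 16.87 = 12.4 g

12.4 g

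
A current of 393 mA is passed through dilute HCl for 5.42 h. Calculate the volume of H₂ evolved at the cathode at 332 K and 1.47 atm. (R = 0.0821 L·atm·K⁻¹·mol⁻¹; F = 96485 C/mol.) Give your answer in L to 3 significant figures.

Q = It = 0.393 × 19512 = 7668 C
Moles of electrons = 7668 / 96485 = 0.07947 mol
2H⁺ + 2e⁻ → H₂, so n(H₂) = 0.07947 / 2 = 0.03974 mol
V = nRT/P = 0.03974 × 0.0821 × 332 / 1.47 = 0.7369 L

0.737 L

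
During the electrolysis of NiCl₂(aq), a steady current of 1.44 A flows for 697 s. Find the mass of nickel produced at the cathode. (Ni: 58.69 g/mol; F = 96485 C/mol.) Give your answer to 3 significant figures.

Charge passed = 1.44 × 697 = 1004 C
n(e⁻) = 1004 / 96485 = 0.01041 mol
Ni²⁺ + 2e⁻ → Ni, so n(Ni) = 0.01041 / 2 = 0.005205 mol
m = 0.005205 × 58.69 = 0.305 g

0.305 g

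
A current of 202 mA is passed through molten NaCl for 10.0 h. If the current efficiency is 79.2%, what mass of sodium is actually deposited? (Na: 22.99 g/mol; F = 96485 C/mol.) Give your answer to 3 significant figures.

Q = 0.202 × 36000 = 7272 C
n(e⁻) = 7272 / 96485 = 0.07537 mol
Na⁺ + e⁻ → Na, so theoretical m(Na) = 0.07537 × 22.99 = 1.733 g
Actual mass = 79.2% × 1.733 = 1.37 g

1.37 g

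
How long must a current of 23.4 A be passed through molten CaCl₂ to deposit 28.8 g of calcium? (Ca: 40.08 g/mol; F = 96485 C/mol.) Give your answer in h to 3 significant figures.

n(Ca) = 28.8 / 40.08 = 0.7186 mol
Ca²⁺ + 2e⁻ → Ca, so n(e⁻) = 2 × 0.7186 = 1.437 mol
Q = 1.437 × 96485 = 1.386×10^5 C
t = Q / I = 1.386×10^5 / 23.4 = 5923 s = 1.65 h

1.65 h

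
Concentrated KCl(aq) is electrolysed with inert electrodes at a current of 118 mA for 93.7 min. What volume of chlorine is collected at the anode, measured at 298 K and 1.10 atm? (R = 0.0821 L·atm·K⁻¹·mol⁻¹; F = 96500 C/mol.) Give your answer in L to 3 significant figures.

0.0765 L

Q = It = 0.118 × 5622 = 663.4 C
Moles of electrons = 663.4 / 96500 = 0.006875 mol
2Cl⁻ → Cl₂ + 2e⁻, so n(Cl₂) = 0.006875 / 2 = 0.003438 mol
V = nRT/P = 0.003438 × 0.0821 × 298 / 1.10 = 0.07647 L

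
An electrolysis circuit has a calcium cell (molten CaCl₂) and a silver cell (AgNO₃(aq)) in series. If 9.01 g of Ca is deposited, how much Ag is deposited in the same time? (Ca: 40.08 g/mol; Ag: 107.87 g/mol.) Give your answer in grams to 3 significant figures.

n(Ca) = 9.01 / 40.08 = 0.2248 mol
Ca²⁺ + 2e⁻ → Ca, so n(e⁻) = 2 × 0.2248 = 0.4496 mol
Same current for the same time ⇒ same n(e⁻) = 0.4496 mol in both cells.
Ag⁺ + e⁻ → Ag, so n(Ag) = 0.4496 mol
m(Ag) = 0.4496 × 107.87 = 48.5 g

48.5 g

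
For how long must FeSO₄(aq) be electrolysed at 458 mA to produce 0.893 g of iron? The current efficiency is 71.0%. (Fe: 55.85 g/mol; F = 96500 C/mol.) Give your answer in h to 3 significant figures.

n(Fe) = 0.893 / 55.85 = 0.01599 mol
Fe²⁺ + 2e⁻ → Fe, so n(e⁻) = 2 × 0.01599 = 0.03198 mol
Q = 0.03198 × 96500 / 0.710 = 4347 C
t = Q / I = 4347 / 0.458 = 9491 s = 2.64 h

2.64 h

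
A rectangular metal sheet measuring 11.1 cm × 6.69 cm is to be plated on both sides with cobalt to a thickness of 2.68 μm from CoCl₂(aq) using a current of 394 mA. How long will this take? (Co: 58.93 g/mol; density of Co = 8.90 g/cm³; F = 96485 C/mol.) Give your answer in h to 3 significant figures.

0.818 h

Plated area = 2 × 11.1 × 6.69 = 148.5 cm²
Volume = 148.5 × 2.68×10⁻⁴ cm = 0.03980 cm³
m(Co) = 0.03980 × 8.90 = 0.3542 g
n(Co) = 0.3542 / 58.93 = 0.006011 mol; n(e⁻) = 2 × 0.006011 = 0.01202 mol
Q = 0.01202 × 96485 = 1160 C
t = 1160 / 0.394 = 2944 s = 0.818 h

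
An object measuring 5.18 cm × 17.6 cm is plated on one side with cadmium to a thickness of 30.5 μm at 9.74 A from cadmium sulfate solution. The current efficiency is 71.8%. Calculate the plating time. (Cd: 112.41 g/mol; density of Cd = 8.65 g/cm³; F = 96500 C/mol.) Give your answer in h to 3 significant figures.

Plated area = 5.18 × 17.6 = 91.17 cm²
Volume = 91.17 × 30.5×10⁻⁴ cm = 0.2781 cm³
m(Cd) = 0.2781 × 8.65 = 2.406 g
n(Cd) = 2.406 / 112.41 = 0.02140 mol; n(e⁻) = 2 × 0.02140 = 0.04280 mol
Q = 0.04280 × 96500 / 0.718 = 5752 C
t = 5752 / 9.74 = 590.6 s = 0.164 h

0.164 h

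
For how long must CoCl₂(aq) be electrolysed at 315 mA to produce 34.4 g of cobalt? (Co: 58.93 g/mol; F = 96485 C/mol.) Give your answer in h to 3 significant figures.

99.3 h

n(Co) = 34.4 / 58.93 = 0.5837 mol
Co²⁺ + 2e⁻ → Co, so n(e⁻) = 2 × 0.5837 = 1.167 mol
Q = 1.167 × 96485 = 1.126×10^5 C
t = Q / I = 1.126×10^5 / 0.315 = 3.575×10^5 s = 99.3 h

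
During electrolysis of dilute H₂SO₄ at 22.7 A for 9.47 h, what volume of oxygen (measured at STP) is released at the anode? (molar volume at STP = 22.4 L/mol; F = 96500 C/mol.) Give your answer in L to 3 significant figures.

Charge passed = 22.7 × 34092 = 7.739×10^5 C
n(e⁻) = 7.739×10^5 / 96500 = 8.020 mol
2H₂O → O₂ + 4H⁺ + 4e⁻, so n(O₂) = 8.020 / 4 = 2.005 mol
V = 2.005 × 22.4 = 44.91 L

44.9 L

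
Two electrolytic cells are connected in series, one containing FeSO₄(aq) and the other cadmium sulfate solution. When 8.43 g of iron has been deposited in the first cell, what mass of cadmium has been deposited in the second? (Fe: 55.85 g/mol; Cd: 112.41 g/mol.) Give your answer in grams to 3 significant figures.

n(Fe) = 8.43 / 55.85 = 0.1509 mol
Fe²⁺ + 2e⁻ → Fe, so n(e⁻) = 2 × 0.1509 = 0.3018 mol
Since the cells are in series, n(e⁻) in the Cd cell is also 0.3018 mol.
Cd²⁺ + 2e⁻ → Cd, so n(Cd) = 0.3018 / 2 = 0.1509 mol
m(Cd) = 0.1509 × 112.41 = 17.0 g

17.0 g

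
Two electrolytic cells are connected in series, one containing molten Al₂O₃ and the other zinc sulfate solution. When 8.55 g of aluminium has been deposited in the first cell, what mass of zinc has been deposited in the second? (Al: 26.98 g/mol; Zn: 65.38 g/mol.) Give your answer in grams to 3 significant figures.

31.1 g

n(Al) = 8.55 / 26.98 = 0.3169 mol
Al³⁺ + 3e⁻ → Al, so n(e⁻) = 3 × 0.3169 = 0.9507 mol
The cells are in series, so the same charge (and hence the same n(e⁻) = 0.9507 mol) passes through both.
Zn²⁺ + 2e⁻ → Zn, so n(Zn) = 0.9507 / 2 = 0.4754 mol
m(Zn) = 0.4754 × 65.38 = 31.1 g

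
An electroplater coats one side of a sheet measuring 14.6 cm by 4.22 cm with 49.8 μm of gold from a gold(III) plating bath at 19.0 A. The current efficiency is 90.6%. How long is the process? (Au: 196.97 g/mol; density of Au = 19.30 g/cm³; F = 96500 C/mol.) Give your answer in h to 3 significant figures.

Plated area = 14.6 × 4.22 = 61.61 cm²
Volume = 61.61 × 49.8×10⁻⁴ cm = 0.3068 cm³
m(Au) = 0.3068 × 19.30 = 5.921 g
n(Au) = 5.921 / 196.97 = 0.03006 mol; n(e⁻) = 3 × 0.03006 = 0.09018 mol
Q = 0.09018 × 96500 / 0.906 = 9605 C
t = 9605 / 19.0 = 505.5 s = 0.140 h

0.140 h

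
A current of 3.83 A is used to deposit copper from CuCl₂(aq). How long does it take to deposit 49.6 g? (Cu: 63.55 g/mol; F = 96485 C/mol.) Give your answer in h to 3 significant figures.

n(Cu) = 49.6 / 63.55 = 0.7805 mol
Cu²⁺ + 2e⁻ → Cu, so n(e⁻) = 2 × 0.7805 = 1.561 mol
Q = 1.561 × 96485 = 1.506×10^5 C
t = Q / I = 1.506×10^5 / 3.83 = 39320 s = 10.9 h

10.9 h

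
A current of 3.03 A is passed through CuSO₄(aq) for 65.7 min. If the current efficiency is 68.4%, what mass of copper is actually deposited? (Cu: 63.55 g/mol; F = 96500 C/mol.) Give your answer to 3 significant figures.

Q = 3.03 × 3942 = 11940 C
n(e⁻) = 11940 / 96500 = 0.1237 mol
Cu²⁺ + 2e⁻ → Cu, so theoretical m(Cu) = 0.06185 × 63.55 = 3.931 g
Actual mass = 68.4% × 3.931 = 2.69 g

2.69 g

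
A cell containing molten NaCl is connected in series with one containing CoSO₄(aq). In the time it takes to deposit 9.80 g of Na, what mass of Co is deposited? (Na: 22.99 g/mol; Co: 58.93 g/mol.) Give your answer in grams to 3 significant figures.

n(Na) = 9.80 / 22.99 = 0.4263 mol
Na⁺ + e⁻ → Na, so n(e⁻) = 0.4263 mol
Since the cells are in series, n(e⁻) in the Co cell is also 0.4263 mol.
Co²⁺ + 2e⁻ → Co, so n(Co) = 0.4263 / 2 = 0.2132 mol
m(Co) = 0.2132 × 58.93 = 12.6 g

12.6 g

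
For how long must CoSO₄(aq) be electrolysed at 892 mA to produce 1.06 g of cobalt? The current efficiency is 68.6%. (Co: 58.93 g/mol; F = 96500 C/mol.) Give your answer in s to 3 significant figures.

n(Co) = 1.06 / 58.93 = 0.01799 mol
Co²⁺ + 2e⁻ → Co, so n(e⁻) = 2 × 0.01799 = 0.03598 mol
Q = 0.03598 × 96500 / 0.686 = 5061 C
t = Q / I = 5061 / 0.892 = 5674 s

5670 s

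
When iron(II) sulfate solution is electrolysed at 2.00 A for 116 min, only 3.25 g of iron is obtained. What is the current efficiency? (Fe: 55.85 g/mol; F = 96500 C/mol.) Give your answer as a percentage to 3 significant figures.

Q = 2.00 × 6960 = 13920 C
n(e⁻) = 13920 / 96500 = 0.1442 mol
Fe²⁺ + 2e⁻ → Fe, so theoretical n(Fe) = 0.07210 mol → 4.027 g
Efficiency = 3.25 / 4.027 = 0.8071 = 80.7%

80.7%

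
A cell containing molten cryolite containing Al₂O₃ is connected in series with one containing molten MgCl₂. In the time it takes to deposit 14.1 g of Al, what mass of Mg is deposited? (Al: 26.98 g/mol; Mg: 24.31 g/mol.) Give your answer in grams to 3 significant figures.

n(Al) = 14.1 / 26.98 = 0.5226 mol
Al³⁺ + 3e⁻ → Al, so n(e⁻) = 3 × 0.5226 = 1.568 mol
The cells are in series, so the same charge (and hence the same n(e⁻) = 1.568 mol) passes through both.
Mg²⁺ + 2e⁻ → Mg, so n(Mg) = 1.568 / 2 = 0.7840 mol
m(Mg) = 0.7840 × 24.31 = 19.1 g

19.1 g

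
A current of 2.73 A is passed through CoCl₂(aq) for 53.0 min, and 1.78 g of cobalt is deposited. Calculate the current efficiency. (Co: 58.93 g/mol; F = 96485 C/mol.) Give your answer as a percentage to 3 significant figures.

Q = 2.73 × 3180 = 8681 C
n(e⁻) = 8681 / 96485 = 0.08997 mol
Co²⁺ + 2e⁻ → Co, so theoretical n(Co) = 0.04499 mol → 2.651 g
Efficiency = 1.78 / 2.651 = 0.6714 = 67.1%

67.1%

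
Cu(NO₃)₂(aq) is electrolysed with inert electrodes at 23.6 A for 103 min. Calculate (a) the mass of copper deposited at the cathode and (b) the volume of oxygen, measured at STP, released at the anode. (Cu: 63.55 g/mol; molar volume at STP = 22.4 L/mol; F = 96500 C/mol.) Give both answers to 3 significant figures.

48.0 g Cu; 8.46 L O₂

Q = 23.6 × 6180 = 1.458×10^5 C; n(e⁻) = 1.458×10^5 / 96500 = 1.511 mol
Cathode: Cu²⁺ + 2e⁻ → Cu → n(Cu) = 1.511/2 = 0.7555 mol → 48.0 g
Anode: 2H₂O → O₂ + 4H⁺ + 4e⁻ → n(O₂) = 1.511/4 = 0.3778 mol → 8.46 L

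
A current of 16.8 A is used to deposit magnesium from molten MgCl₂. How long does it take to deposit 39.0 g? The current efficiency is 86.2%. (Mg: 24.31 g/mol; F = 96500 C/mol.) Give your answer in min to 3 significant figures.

n(Mg) = 39.0 / 24.31 = 1.604 mol
Mg²⁺ + 2e⁻ → Mg, so n(e⁻) = 2 × 1.604 = 3.208 mol
Q = 3.208 × 96500 / 0.862 = 3.591×10^5 C
t = Q / I = 3.591×10^5 / 16.8 = 21380 s = 356 min

356 min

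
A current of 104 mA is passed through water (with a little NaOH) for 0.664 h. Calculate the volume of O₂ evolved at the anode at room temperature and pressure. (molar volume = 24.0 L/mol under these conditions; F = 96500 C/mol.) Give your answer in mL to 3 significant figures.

15.5 mL

Q = 0.104 A × 2390.4 s = 248.6 C
n(e⁻) = 248.6 / 96500 = 0.002576 mol
2H₂O → O₂ + 4H⁺ + 4e⁻, so n(O₂) = 0.002576 / 4 = 6.440×10^-4 mol
V = 6.440×10^-4 × 24.0 = 0.01546 L
= 15.5 mL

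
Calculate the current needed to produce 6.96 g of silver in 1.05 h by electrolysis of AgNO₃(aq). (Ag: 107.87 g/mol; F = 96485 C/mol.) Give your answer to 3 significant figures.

1.65 A

n(Ag) = 6.96 / 107.87 = 0.06452 mol
Ag⁺ + e⁻ → Ag, so n(e⁻) = 0.06452 mol
Q = 0.06452 × 96485 = 6225 C
I = Q / t = 6225 / 3780 s = 1.65 A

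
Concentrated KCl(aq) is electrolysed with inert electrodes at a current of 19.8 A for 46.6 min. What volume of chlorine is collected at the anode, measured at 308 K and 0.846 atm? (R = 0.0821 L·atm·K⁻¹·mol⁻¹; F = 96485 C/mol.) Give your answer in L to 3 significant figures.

8.58 L

Q = It = 19.8 × 2796 = 55360 C
n(e⁻) = Q/F = 55360/96485 = 0.5738 mol
2Cl⁻ → Cl₂ + 2e⁻, so n(Cl₂) = 0.5738 / 2 = 0.2869 mol
V = nRT/P = 0.2869 × 0.0821 × 308 / 0.846 = 8.575 L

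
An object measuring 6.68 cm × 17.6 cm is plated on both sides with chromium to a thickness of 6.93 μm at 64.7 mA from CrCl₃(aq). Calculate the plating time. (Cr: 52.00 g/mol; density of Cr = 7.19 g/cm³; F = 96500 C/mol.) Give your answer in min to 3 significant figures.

1680 min

Plated area = 2 × 6.68 × 17.6 = 235.1 cm²
Volume = 235.1 × 6.93×10⁻⁴ cm = 0.1629 cm³
m(Cr) = 0.1629 × 7.19 = 1.171 g
n(Cr) = 1.171 / 52.00 = 0.02252 mol; n(e⁻) = 3 × 0.02252 = 0.06756 mol
Q = 0.06756 × 96500 = 6520 C
t = 6520 / 0.0647 = 1.008×10^5 s = 1680 min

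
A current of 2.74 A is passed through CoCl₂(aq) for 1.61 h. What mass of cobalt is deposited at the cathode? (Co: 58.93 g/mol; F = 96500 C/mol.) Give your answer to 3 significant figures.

4.85 g

Charge passed = 2.74 × 5796 = 15880 C
n(e⁻) = 15880 / 96500 = 0.1646 mol
Co²⁺ + 2e⁻ → Co, so n(Co) = 0.1646 / 2 = 0.08230 mol
m = 0.08230 × 58.93 = 4.85 g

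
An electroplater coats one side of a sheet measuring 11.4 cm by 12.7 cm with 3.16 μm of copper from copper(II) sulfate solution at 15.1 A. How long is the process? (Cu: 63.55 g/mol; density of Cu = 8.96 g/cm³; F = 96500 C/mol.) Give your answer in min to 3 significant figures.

1.37 min

Plated area = 11.4 × 12.7 = 144.8 cm²
Volume = 144.8 × 3.16×10⁻⁴ cm = 0.04576 cm³
m(Cu) = 0.04576 × 8.96 = 0.4100 g
n(Cu) = 0.4100 / 63.55 = 0.006452 mol; n(e⁻) = 2 × 0.006452 = 0.01290 mol
Q = 0.01290 × 96500 = 1245 C
t = 1245 / 15.1 = 82.45 s = 1.37 min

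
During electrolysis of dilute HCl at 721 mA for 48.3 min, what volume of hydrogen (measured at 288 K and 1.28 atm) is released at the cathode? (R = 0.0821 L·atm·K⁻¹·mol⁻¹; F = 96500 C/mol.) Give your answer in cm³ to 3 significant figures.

200 cm³

Q = 0.721 A × 2898 s = 2089 C
n(e⁻) = Q/F = 2089/96500 = 0.02165 mol
2H⁺ + 2e⁻ → H₂, so n(H₂) = 0.02165 / 2 = 0.01083 mol
V = nRT/P = 0.01083 × 0.0821 × 288 / 1.28 = 0.2001 L
= 200 cm³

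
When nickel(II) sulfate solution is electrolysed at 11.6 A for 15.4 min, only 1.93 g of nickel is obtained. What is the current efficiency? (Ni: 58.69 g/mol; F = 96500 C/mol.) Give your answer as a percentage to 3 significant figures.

Q = 11.6 × 924 = 10720 C
n(e⁻) = 10720 / 96500 = 0.1111 mol
Ni²⁺ + 2e⁻ → Ni, so theoretical n(Ni) = 0.05555 mol → 3.260 g
Efficiency = 1.93 / 3.260 = 0.5920 = 59.2%

59.2%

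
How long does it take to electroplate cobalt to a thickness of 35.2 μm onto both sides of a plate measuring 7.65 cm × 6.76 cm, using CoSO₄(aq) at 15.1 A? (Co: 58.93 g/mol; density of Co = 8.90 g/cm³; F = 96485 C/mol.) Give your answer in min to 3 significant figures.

Plated area = 2 × 7.65 × 6.76 = 103.4 cm²
Volume = 103.4 × 35.2×10⁻⁴ cm = 0.3640 cm³
m(Co) = 0.3640 × 8.90 = 3.240 g
n(Co) = 3.240 / 58.93 = 0.05498 mol; n(e⁻) = 2 × 0.05498 = 0.1100 mol
Q = 0.1100 × 96485 = 10610 C
t = 10610 / 15.1 = 702.6 s = 11.7 min

11.7 min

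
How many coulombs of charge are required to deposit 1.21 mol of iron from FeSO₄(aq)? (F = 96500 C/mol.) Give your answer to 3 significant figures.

2.34×10^5 C

Fe²⁺ + 2e⁻ → Fe, so n(e⁻) = 2 × 1.21 = 2.420 mol
Q = 2.420 × 96500 = 2.335×10^5 C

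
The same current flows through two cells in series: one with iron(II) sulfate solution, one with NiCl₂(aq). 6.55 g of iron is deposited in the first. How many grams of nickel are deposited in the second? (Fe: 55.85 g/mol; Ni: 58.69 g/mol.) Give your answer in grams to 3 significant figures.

n(Fe) = 6.55 / 55.85 = 0.1173 mol
Fe²⁺ + 2e⁻ → Fe, so n(e⁻) = 2 × 0.1173 = 0.2346 mol
Same current for the same time ⇒ same n(e⁻) = 0.2346 mol in both cells.
Ni²⁺ + 2e⁻ → Ni, so n(Ni) = 0.2346 / 2 = 0.1173 mol
m(Ni) = 0.1173 × 58.69 = 6.88 g

6.88 g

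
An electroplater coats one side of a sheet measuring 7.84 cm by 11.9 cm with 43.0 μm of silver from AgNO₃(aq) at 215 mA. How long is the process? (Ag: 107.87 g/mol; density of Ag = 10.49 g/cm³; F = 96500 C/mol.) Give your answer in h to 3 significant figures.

4.86 h

Plated area = 7.84 × 11.9 = 93.30 cm²
Volume = 93.30 × 43.0×10⁻⁴ cm = 0.4012 cm³
m(Ag) = 0.4012 × 10.49 = 4.209 g
n(Ag) = 4.209 / 107.87 = 0.03902 mol; n(e⁻) = 0.03902 mol
Q = 0.03902 × 96500 = 3765 C
t = 3765 / 0.215 = 17510 s = 4.86 h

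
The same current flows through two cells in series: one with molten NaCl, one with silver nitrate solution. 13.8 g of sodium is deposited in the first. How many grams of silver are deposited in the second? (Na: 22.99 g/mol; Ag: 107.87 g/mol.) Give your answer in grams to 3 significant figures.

n(Na) = 13.8 / 22.99 = 0.6003 mol
Na⁺ + e⁻ → Na, so n(e⁻) = 0.6003 mol
In series, the same 0.6003 mol of electrons flows through the second cell.
Ag⁺ + e⁻ → Ag, so n(Ag) = 0.6003 mol
m(Ag) = 0.6003 × 107.87 = 64.8 g

64.8 g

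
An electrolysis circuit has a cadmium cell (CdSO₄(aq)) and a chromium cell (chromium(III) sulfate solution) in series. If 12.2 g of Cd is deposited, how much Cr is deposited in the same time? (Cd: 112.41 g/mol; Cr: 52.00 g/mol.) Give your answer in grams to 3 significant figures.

n(Cd) = 12.2 / 112.41 = 0.1085 mol
Cd²⁺ + 2e⁻ → Cd, so n(e⁻) = 2 × 0.1085 = 0.2170 mol
Same current for the same time ⇒ same n(e⁻) = 0.2170 mol in both cells.
Cr³⁺ + 3e⁻ → Cr, so n(Cr) = 0.2170 / 3 = 0.07233 mol
m(Cr) = 0.07233 × 52.00 = 3.76 g

3.76 g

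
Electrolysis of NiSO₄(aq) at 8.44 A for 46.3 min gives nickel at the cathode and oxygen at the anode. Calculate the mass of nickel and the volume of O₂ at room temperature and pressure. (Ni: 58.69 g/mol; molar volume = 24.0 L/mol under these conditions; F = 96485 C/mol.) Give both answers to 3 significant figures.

7.13 g Ni; 1.46 L O₂

Q = 8.44 × 2778 = 23450 C; n(e⁻) = 23450 / 96485 = 0.2430 mol
Cathode: Ni²⁺ + 2e⁻ → Ni → n(Ni) = 0.2430/2 = 0.1215 mol → 7.13 g
Anode: 2H₂O → O₂ + 4H⁺ + 4e⁻ → n(O₂) = 0.2430/4 = 0.06075 mol → 1.46 L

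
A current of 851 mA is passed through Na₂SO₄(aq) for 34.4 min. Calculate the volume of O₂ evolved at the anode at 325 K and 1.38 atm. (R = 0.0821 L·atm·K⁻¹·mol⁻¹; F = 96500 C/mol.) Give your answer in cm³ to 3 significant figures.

88.0 cm³

Q = It = 0.851 × 2064 = 1756 C
Moles of electrons = 1756 / 96500 = 0.01820 mol
2H₂O → O₂ + 4H⁺ + 4e⁻, so n(O₂) = 0.01820 / 4 = 0.004550 mol
V = nRT/P = 0.004550 × 0.0821 × 325 / 1.38 = 0.08797 L
= 88.0 cm³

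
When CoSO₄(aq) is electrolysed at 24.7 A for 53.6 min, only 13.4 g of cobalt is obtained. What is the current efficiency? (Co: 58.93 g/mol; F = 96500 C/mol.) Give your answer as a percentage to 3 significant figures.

55.2%

Q = 24.7 × 3216 = 79440 C
n(e⁻) = 79440 / 96500 = 0.8232 mol
Co²⁺ + 2e⁻ → Co, so theoretical n(Co) = 0.4116 mol → 24.26 g
Efficiency = 13.4 / 24.26 = 0.5523 = 55.2%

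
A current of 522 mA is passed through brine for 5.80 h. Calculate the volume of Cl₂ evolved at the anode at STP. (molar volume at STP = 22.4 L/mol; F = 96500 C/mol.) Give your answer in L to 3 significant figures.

1.27 L

Q = It = 0.522 × 20880 = 10900 C
Moles of electrons = 10900 / 96500 = 0.1130 mol
2Cl⁻ → Cl₂ + 2e⁻, so n(Cl₂) = 0.1130 / 2 = 0.05650 mol
V = 0.05650 × 22.4 = 1.266 L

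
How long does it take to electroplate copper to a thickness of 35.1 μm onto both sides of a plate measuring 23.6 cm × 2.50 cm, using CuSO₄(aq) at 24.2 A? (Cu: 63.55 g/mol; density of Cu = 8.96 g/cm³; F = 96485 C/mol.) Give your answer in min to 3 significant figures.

7.76 min

Plated area = 2 × 23.6 × 2.50 = 118.0 cm²
Volume = 118.0 × 35.1×10⁻⁴ cm = 0.4142 cm³
m(Cu) = 0.4142 × 8.96 = 3.711 g
n(Cu) = 3.711 / 63.55 = 0.05839 mol; n(e⁻) = 2 × 0.05839 = 0.1168 mol
Q = 0.1168 × 96485 = 11270 C
t = 11270 / 24.2 = 465.7 s = 7.76 min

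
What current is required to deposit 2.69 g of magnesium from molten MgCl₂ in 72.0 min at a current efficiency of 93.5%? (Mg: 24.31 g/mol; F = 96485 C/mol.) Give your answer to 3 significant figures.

n(Mg) = 2.69 / 24.31 = 0.1107 mol
Mg²⁺ + 2e⁻ → Mg, so n(e⁻) = 2 × 0.1107 = 0.2214 mol
Q = 0.2214 × 96485 / 0.935 = 22850 C
I = Q / t = 22850 / 4320 s = 5.29 A

5.29 A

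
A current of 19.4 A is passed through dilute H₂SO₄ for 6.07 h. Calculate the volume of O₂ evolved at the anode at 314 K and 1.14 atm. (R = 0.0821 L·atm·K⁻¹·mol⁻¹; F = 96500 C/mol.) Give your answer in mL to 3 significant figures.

Q = It = 19.4 × 21852 = 4.239×10^5 C
n(e⁻) = 4.239×10^5 / 96500 = 4.393 mol
2H₂O → O₂ + 4H⁺ + 4e⁻, so n(O₂) = 4.393 / 4 = 1.098 mol
V = nRT/P = 1.098 × 0.0821 × 314 / 1.14 = 24.83 L
= 24800 mL

24800 mL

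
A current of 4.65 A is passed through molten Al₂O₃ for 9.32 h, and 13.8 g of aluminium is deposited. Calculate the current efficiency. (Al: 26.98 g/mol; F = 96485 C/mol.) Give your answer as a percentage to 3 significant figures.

Q = 4.65 × 33552 = 1.560×10^5 C
n(e⁻) = 1.560×10^5 / 96485 = 1.617 mol
Al³⁺ + 3e⁻ → Al, so theoretical n(Al) = 0.5390 mol → 14.54 g
Efficiency = 13.8 / 14.54 = 0.9491 = 94.9%

94.9%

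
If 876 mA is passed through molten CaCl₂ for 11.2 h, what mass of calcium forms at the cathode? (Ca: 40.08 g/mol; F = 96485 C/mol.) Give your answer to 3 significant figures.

7.34 g

Q = 0.876 A × 40320 s = 35320 C
n(e⁻) = Q/F = 35320/96485 = 0.3661 mol
Ca²⁺ + 2e⁻ → Ca, so n(Ca) = 0.3661 / 2 = 0.1831 mol
m = 0.1831 × 40.08 = 7.34 g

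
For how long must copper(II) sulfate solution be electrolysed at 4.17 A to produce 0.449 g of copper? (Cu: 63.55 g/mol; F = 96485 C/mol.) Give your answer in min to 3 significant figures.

5.45 min

n(Cu) = 0.449 / 63.55 = 0.007065 mol
Cu²⁺ + 2e⁻ → Cu, so n(e⁻) = 2 × 0.007065 = 0.01413 mol
Q = 0.01413 × 96485 = 1363 C
t = Q / I = 1363 / 4.17 = 326.9 s = 5.45 min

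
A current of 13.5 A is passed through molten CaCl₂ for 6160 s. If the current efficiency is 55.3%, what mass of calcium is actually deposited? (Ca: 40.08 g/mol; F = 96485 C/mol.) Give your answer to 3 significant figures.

9.55 g

Q = 13.5 × 6160 = 83160 C
n(e⁻) = 83160 / 96485 = 0.8619 mol
Ca²⁺ + 2e⁻ → Ca, so theoretical m(Ca) = 0.4310 × 40.08 = 17.27 g
Actual mass = 55.3% × 17.27 = 9.55 g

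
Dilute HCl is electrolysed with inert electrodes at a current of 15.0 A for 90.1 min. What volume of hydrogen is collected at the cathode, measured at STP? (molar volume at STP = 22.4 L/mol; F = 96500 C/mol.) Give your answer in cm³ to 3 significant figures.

Q = It = 15.0 × 5406 = 81090 C
n(e⁻) = Q/F = 81090/96500 = 0.8403 mol
2H⁺ + 2e⁻ → H₂, so n(H₂) = 0.8403 / 2 = 0.4202 mol
V = 0.4202 × 22.4 = 9.412 L
= 9410 cm³

9410 cm³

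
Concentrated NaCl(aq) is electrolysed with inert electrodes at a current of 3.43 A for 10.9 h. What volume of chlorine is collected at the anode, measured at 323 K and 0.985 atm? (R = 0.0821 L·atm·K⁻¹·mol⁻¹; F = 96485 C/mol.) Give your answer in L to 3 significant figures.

18.8 L

Charge passed = 3.43 × 39240 = 1.346×10^5 C
n(e⁻) = 1.346×10^5 / 96485 = 1.395 mol
2Cl⁻ → Cl₂ + 2e⁻, so n(Cl₂) = 1.395 / 2 = 0.6975 mol
V = nRT/P = 0.6975 × 0.0821 × 323 / 0.985 = 18.78 L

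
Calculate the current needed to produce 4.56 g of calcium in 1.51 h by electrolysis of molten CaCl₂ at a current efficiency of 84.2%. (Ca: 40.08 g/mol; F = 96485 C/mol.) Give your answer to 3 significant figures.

n(Ca) = 4.56 / 40.08 = 0.1138 mol
Ca²⁺ + 2e⁻ → Ca, so n(e⁻) = 2 × 0.1138 = 0.2276 mol
Q = 0.2276 × 96485 / 0.842 = 26080 C
I = Q / t = 26080 / 5436 s = 4.80 A

4.80 A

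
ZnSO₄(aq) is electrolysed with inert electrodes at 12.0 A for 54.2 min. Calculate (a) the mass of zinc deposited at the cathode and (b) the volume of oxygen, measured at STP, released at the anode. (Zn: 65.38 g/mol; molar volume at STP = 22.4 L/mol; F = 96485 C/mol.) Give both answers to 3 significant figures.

Q = 12.0 × 3252 = 39020 C; n(e⁻) = 39020 / 96485 = 0.4044 mol
Cathode: Zn²⁺ + 2e⁻ → Zn → n(Zn) = 0.4044/2 = 0.2022 mol → 13.2 g
Anode: 2H₂O → O₂ + 4H⁺ + 4e⁻ → n(O₂) = 0.4044/4 = 0.1011 mol → 2.26 L

13.2 g Zn; 2.26 L O₂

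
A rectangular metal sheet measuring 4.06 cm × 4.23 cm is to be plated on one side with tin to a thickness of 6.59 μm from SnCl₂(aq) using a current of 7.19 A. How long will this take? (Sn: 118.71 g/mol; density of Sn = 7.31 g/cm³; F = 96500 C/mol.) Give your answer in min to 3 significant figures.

0.312 min

Plated area = 4.06 × 4.23 = 17.17 cm²
Volume = 17.17 × 6.59×10⁻⁴ cm = 0.01132 cm³
m(Sn) = 0.01132 × 7.31 = 0.08275 g
n(Sn) = 0.08275 / 118.71 = 6.971×10^-4 mol; n(e⁻) = 2 × 6.971×10^-4 = 0.001394 mol
Q = 0.001394 × 96500 = 134.5 C
t = 134.5 / 7.19 = 18.71 s = 0.312 min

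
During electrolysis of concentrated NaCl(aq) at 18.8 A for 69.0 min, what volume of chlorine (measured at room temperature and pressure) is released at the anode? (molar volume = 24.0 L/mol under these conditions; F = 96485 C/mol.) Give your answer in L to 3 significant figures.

9.68 L

Charge passed = 18.8 × 4140 = 77830 C
Moles of electrons = 77830 / 96485 = 0.8067 mol
2Cl⁻ → Cl₂ + 2e⁻, so n(Cl₂) = 0.8067 / 2 = 0.4034 mol
V = 0.4034 × 24.0 = 9.682 L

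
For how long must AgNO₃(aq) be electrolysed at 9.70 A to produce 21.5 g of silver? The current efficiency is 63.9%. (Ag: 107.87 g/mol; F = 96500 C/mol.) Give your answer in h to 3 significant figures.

0.862 h

n(Ag) = 21.5 / 107.87 = 0.1993 mol
Ag⁺ + e⁻ → Ag, so n(e⁻) = 0.1993 mol
Q = 0.1993 × 96500 / 0.639 = 30100 C
t = Q / I = 30100 / 9.70 = 3103 s = 0.862 h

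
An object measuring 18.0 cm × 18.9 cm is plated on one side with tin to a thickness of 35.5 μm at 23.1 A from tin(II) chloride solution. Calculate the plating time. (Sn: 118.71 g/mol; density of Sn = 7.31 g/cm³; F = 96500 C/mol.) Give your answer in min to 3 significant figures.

10.4 min

Plated area = 18.0 × 18.9 = 340.2 cm²
Volume = 340.2 × 35.5×10⁻⁴ cm = 1.208 cm³
m(Sn) = 1.208 × 7.31 = 8.830 g
n(Sn) = 8.830 / 118.71 = 0.07438 mol; n(e⁻) = 2 × 0.07438 = 0.1488 mol
Q = 0.1488 × 96500 = 14360 C
t = 14360 / 23.1 = 621.6 s = 10.4 min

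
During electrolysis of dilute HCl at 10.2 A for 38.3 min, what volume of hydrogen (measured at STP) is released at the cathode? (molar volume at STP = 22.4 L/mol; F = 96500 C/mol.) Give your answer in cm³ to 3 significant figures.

Q = It = 10.2 × 2298 = 23440 C
n(e⁻) = 23440 / 96500 = 0.2429 mol
2H⁺ + 2e⁻ → H₂, so n(H₂) = 0.2429 / 2 = 0.1215 mol
V = 0.1215 × 22.4 = 2.722 L
= 2720 cm³

2720 cm³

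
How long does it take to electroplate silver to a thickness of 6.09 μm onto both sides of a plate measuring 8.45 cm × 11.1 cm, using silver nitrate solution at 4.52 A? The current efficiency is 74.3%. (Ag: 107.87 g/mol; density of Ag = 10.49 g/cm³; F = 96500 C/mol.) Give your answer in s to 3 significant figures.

Plated area = 2 × 8.45 × 11.1 = 187.6 cm²
Volume = 187.6 × 6.09×10⁻⁴ cm = 0.1142 cm³
m(Ag) = 0.1142 × 10.49 = 1.198 g
n(Ag) = 1.198 / 107.87 = 0.01111 mol; n(e⁻) = 0.01111 mol
Q = 0.01111 × 96500 / 0.743 = 1443 C
t = 1443 / 4.52 = 319.2 s

319 s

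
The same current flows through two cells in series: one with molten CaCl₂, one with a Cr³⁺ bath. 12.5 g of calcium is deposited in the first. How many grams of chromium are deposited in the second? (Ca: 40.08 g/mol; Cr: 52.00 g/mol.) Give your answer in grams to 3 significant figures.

n(Ca) = 12.5 / 40.08 = 0.3119 mol
Ca²⁺ + 2e⁻ → Ca, so n(e⁻) = 2 × 0.3119 = 0.6238 mol
Same current for the same time ⇒ same n(e⁻) = 0.6238 mol in both cells.
Cr³⁺ + 3e⁻ → Cr, so n(Cr) = 0.6238 / 3 = 0.2079 mol
m(Cr) = 0.2079 × 52.00 = 10.8 g

10.8 g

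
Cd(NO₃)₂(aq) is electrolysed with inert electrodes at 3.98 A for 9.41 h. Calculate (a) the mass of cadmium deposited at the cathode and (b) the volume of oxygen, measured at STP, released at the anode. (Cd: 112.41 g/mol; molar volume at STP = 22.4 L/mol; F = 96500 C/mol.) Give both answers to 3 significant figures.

Q = 3.98 × 33876 = 1.348×10^5 C; n(e⁻) = 1.348×10^5 / 96500 = 1.397 mol
Cathode: Cd²⁺ + 2e⁻ → Cd → n(Cd) = 1.397/2 = 0.6985 mol → 78.5 g
Anode: 2H₂O → O₂ + 4H⁺ + 4e⁻ → n(O₂) = 1.397/4 = 0.3493 mol → 7.82 L

78.5 g Cd; 7.82 L O₂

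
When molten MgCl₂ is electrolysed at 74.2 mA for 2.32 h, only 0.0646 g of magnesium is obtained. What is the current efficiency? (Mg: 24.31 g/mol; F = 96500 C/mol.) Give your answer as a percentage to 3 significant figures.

82.8%

Q = 0.0742 × 8352 = 619.7 C
n(e⁻) = 619.7 / 96500 = 0.006422 mol
Mg²⁺ + 2e⁻ → Mg, so theoretical n(Mg) = 0.003211 mol → 0.07806 g
Efficiency = 0.0646 / 0.07806 = 0.8276 = 82.8%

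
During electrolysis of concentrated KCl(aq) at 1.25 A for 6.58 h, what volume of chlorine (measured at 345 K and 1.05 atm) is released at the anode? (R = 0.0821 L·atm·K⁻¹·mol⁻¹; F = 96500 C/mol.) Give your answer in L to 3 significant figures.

4.14 L

Q = It = 1.25 × 23688 = 29610 C
Moles of electrons = 29610 / 96500 = 0.3068 mol
2Cl⁻ → Cl₂ + 2e⁻, so n(Cl₂) = 0.3068 / 2 = 0.1534 mol
V = nRT/P = 0.1534 × 0.0821 × 345 / 1.05 = 4.138 L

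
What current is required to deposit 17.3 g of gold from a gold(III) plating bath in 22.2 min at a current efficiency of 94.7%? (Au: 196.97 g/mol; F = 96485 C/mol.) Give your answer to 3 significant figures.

20.2 A

n(Au) = 17.3 / 196.97 = 0.08783 mol
Au³⁺ + 3e⁻ → Au, so n(e⁻) = 3 × 0.08783 = 0.2635 mol
Q = 0.2635 × 96485 / 0.947 = 26850 C
I = Q / t = 26850 / 1332 s = 20.2 A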